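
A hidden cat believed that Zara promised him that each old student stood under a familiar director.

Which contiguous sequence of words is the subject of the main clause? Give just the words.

The subject of the main clause is the NP immediately before the verb "believed": "a hidden cat".

a hidden cat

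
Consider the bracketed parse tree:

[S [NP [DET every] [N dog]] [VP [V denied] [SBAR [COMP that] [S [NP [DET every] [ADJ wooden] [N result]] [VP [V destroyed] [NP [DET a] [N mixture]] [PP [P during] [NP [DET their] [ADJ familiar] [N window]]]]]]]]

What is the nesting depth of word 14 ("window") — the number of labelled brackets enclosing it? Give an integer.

8

Counting open brackets not yet closed at "window": [S [VP [SBAR [S [VP [PP [NP [N = 8.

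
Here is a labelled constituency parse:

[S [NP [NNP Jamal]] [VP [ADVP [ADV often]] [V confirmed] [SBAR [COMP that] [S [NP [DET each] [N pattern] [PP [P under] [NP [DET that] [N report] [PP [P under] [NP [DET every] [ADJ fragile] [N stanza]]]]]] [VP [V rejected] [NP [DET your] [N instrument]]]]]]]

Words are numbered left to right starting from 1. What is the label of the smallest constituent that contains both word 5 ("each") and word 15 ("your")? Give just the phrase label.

S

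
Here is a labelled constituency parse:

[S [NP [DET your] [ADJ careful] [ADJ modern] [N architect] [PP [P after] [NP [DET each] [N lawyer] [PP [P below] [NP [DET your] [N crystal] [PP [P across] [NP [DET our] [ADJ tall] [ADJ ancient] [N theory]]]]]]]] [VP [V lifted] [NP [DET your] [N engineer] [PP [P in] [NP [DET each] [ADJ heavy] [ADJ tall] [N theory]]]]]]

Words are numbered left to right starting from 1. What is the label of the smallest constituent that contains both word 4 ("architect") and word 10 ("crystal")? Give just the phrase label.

NP

Word 4 lies under S → NP → N; word 10 lies under S → NP → PP → NP → PP → NP → N. The lowest shared node is the NP.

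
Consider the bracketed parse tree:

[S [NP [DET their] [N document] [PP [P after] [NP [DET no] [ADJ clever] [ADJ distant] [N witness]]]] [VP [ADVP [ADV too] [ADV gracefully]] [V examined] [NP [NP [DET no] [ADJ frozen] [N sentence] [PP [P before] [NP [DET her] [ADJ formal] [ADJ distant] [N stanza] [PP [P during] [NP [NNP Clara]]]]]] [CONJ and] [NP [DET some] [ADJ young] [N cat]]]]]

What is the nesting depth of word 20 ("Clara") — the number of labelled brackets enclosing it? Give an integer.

Path from the root down to the word: S → VP → NP → NP → PP → NP → PP → NP → NNP. That is 9 enclosing brackets.

9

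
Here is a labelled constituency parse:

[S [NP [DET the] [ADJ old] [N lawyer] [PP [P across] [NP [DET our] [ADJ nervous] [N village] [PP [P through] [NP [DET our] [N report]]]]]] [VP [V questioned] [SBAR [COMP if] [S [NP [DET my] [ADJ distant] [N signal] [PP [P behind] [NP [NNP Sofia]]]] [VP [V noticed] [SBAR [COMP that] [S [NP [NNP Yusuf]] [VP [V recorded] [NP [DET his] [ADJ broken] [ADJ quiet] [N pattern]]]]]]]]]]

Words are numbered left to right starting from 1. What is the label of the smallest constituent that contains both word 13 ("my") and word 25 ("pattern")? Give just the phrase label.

The smallest bracket enclosing both words is [S my distant signal behind Sofia noticed that Yusuf recorded his broken quiet pattern], so the label is S.

S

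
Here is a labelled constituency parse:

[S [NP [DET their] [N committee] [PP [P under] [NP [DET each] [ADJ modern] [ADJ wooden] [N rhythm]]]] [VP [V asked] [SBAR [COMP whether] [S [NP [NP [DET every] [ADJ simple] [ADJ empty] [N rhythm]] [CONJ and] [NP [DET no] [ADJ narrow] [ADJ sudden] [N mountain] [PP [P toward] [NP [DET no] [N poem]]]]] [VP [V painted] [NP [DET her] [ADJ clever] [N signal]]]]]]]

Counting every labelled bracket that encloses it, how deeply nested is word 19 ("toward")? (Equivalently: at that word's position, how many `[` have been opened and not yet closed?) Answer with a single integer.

Path from the root down to the word: S → VP → SBAR → S → NP → NP → PP → P. That is 8 enclosing brackets.

8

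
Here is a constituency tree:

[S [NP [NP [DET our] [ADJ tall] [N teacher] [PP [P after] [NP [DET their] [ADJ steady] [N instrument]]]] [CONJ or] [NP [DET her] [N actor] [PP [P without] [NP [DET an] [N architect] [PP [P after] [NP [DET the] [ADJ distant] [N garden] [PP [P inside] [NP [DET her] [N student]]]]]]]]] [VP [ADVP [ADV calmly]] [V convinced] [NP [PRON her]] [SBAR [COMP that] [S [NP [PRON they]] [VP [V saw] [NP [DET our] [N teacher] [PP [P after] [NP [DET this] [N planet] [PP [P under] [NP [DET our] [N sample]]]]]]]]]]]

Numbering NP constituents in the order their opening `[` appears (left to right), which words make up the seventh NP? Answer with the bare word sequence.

her student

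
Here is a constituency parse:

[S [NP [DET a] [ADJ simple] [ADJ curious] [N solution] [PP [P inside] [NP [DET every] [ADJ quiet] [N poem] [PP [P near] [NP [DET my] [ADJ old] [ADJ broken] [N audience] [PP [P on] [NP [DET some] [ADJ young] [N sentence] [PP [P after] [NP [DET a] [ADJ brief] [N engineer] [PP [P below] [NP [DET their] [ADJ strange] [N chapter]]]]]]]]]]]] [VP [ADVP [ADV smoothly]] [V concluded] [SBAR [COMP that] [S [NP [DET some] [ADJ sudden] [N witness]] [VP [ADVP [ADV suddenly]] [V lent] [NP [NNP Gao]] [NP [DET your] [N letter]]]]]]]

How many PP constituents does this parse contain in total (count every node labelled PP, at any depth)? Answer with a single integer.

5

The PP constituents are: [PP inside every quiet poem near my old broken audience on some young sentence after a brief engineer below their strange chapter]; [PP near my old broken audience on some young sentence after a brief engineer below their strange chapter]; [PP on some young sentence after a brief engineer below their strange chapter]; [PP after a brief engineer below their strange chapter]; [PP below their strange chapter]. Total: 5.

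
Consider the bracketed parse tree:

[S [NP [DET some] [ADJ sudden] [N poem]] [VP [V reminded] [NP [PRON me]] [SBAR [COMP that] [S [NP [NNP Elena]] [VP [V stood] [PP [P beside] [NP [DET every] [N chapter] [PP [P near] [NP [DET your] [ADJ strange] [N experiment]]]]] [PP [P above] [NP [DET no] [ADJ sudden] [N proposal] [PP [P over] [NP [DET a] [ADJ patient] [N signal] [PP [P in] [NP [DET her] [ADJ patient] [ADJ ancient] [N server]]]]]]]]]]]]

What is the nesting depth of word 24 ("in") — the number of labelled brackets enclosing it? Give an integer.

The word sits inside P, which is inside PP, inside NP, inside PP, inside NP, inside PP, inside VP, inside S, inside SBAR, inside VP, inside S — 11 brackets in all.

11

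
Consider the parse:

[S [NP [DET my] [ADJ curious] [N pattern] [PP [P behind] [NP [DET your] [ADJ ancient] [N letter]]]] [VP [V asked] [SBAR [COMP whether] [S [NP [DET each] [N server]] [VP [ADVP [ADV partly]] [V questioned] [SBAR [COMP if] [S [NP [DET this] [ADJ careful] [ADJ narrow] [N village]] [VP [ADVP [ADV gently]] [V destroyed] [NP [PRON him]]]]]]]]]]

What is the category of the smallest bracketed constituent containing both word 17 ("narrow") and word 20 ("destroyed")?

Word 17 lies under S → VP → SBAR → S → VP → SBAR → S → NP → ADJ; word 20 lies under S → VP → SBAR → S → VP → SBAR → S → VP → V. The lowest shared node is the S.

S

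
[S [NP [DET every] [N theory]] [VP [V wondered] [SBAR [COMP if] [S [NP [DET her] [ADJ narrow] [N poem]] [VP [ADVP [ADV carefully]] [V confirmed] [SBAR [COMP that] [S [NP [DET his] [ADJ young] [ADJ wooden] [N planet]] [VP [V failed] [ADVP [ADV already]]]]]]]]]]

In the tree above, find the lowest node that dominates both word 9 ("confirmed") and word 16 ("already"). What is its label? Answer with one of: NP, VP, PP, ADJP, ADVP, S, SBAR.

Word 9 lies under S → VP → SBAR → S → VP → V; word 16 lies under S → VP → SBAR → S → VP → SBAR → S → VP → ADVP → ADV. The lowest shared node is the VP.

VP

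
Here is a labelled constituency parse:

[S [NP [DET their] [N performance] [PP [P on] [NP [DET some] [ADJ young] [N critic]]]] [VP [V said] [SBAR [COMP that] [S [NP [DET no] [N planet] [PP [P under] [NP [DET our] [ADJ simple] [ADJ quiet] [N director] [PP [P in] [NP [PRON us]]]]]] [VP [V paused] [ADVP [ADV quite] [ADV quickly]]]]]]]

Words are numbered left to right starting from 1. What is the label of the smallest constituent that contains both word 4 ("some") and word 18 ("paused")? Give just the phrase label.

Both words fall inside [S their performance on some young critic said that no planet under our simple quiet director in us paused quite quickly] (words 1–20), and no smaller constituent contains them both. Label: S.

S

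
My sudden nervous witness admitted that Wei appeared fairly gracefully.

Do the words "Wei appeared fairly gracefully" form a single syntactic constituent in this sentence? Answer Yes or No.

Yes

These words form the whole clause headed by "appeared", so yes — one constituent.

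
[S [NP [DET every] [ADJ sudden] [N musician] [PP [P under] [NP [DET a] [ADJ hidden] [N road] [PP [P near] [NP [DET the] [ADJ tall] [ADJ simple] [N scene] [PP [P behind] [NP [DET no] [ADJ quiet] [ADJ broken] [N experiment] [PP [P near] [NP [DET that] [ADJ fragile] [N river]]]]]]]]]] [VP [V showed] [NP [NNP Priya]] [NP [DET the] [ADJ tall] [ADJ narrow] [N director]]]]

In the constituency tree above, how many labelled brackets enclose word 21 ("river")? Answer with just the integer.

11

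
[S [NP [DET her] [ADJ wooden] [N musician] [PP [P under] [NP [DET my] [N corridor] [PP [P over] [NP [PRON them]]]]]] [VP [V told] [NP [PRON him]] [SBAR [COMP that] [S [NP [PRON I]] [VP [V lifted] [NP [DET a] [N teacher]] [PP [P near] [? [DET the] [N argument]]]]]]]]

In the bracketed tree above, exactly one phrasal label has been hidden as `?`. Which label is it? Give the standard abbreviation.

Looking at what the `?` directly dominates — DET 'the', N 'argument' — this is a noun phrase (NP).

NP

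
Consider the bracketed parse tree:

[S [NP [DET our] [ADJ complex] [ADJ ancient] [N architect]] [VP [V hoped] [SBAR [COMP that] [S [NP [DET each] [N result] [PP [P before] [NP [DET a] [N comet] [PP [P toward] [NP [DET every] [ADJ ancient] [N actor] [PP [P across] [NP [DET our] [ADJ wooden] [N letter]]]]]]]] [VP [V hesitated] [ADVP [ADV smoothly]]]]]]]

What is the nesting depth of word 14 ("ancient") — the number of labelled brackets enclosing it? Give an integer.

10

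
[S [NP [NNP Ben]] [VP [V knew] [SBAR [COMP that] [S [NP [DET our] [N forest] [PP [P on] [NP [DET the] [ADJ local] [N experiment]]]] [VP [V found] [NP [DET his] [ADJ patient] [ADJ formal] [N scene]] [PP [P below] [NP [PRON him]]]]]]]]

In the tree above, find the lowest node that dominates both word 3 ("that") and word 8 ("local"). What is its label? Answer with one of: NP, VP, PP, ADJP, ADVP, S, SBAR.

SBAR

The smallest bracket enclosing both words is [SBAR that our forest on the local experiment found his patient formal scene below him], so the label is SBAR.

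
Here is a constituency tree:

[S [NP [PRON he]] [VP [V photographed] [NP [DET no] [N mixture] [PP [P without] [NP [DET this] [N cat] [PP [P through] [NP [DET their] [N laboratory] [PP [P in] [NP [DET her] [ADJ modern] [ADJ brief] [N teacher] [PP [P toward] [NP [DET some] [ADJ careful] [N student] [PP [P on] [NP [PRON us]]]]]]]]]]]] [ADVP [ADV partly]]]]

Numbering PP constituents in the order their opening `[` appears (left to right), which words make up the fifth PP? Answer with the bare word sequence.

The PP opening brackets appear, in order, over: "without this cat through their laboratory in her modern brief teacher toward some careful student on us"; "through their laboratory in her modern brief teacher toward some careful student on us"; "in her modern brief teacher toward some careful student on us"; "toward some careful student on us"; "on us". The fifth one spans "on us".

on us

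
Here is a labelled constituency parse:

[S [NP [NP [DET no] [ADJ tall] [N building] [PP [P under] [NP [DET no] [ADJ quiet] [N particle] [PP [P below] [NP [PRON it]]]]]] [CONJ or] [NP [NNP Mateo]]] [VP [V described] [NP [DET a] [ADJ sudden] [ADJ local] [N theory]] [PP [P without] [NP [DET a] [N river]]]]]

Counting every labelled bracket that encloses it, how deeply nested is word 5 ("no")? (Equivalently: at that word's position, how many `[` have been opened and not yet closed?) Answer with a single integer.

6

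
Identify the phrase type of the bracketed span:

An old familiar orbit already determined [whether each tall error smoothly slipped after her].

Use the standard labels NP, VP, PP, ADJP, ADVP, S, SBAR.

SBAR

The span is built around the complementizer "whether" — a subordinate clause (SBAR).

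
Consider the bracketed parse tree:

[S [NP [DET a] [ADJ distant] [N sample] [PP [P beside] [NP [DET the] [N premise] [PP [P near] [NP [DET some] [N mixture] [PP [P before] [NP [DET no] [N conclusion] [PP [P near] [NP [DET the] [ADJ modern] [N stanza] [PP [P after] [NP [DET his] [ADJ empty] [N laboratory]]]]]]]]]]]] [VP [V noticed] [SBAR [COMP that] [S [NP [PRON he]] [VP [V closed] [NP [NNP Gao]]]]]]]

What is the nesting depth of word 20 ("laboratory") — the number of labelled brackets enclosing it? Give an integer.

13

The word sits inside N, which is inside NP, inside PP, inside NP, inside PP, inside NP, inside PP, inside NP, inside PP, inside NP, inside PP, inside NP, inside S — 13 brackets in all.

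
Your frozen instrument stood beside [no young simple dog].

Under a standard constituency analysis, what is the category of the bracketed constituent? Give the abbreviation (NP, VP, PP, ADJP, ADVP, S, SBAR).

"dog" is the head of the bracketed span, so the span is a noun phrase: NP.

NP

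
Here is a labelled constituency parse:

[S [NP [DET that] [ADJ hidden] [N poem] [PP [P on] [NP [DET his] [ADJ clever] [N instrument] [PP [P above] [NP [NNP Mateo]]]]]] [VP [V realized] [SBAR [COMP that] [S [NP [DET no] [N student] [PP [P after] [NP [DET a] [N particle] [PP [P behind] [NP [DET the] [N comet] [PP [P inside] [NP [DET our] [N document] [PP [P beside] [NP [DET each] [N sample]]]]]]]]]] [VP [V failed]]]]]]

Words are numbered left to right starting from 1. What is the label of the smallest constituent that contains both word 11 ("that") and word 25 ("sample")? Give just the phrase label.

Word 11 lies under S → VP → SBAR → COMP; word 25 lies under S → VP → SBAR → S → NP → PP → NP → PP → NP → PP → NP → PP → NP → N. The lowest shared node is the SBAR.

SBAR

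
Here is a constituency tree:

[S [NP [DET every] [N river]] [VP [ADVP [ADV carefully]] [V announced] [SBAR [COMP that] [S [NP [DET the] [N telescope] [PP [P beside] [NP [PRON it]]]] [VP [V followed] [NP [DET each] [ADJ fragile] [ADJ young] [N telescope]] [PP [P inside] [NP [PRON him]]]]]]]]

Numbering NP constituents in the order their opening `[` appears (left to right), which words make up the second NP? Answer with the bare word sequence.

the telescope beside it

In left-to-right order the NP constituents are "every river"; "the telescope beside it"; "it"; "each fragile young telescope"; "him". Number 2 is "the telescope beside it".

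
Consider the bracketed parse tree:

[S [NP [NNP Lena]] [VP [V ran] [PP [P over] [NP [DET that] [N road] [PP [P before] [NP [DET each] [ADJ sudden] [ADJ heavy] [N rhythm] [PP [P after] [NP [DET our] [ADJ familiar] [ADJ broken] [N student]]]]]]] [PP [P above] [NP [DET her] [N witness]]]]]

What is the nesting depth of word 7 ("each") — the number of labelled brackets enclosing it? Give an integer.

Path from the root down to the word: S → VP → PP → NP → PP → NP → DET. That is 7 enclosing brackets.

7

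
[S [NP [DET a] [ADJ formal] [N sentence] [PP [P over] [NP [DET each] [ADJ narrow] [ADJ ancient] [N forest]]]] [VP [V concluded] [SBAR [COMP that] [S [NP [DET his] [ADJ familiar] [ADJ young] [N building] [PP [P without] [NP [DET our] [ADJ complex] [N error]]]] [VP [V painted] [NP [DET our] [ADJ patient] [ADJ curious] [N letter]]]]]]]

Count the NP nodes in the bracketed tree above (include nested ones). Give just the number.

The NP constituents are: [NP a formal sentence over each narrow ancient forest]; [NP each narrow ancient forest]; [NP his familiar young building without our complex error]; [NP our complex error]; [NP our patient curious letter]. Total: 5.

5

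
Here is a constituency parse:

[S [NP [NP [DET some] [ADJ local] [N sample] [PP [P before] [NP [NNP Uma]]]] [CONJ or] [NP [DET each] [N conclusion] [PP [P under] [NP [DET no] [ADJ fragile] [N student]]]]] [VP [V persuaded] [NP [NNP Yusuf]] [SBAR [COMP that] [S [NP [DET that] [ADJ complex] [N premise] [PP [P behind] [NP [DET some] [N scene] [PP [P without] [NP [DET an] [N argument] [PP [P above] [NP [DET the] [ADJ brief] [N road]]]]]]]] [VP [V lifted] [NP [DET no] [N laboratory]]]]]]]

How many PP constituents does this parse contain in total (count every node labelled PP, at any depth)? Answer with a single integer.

5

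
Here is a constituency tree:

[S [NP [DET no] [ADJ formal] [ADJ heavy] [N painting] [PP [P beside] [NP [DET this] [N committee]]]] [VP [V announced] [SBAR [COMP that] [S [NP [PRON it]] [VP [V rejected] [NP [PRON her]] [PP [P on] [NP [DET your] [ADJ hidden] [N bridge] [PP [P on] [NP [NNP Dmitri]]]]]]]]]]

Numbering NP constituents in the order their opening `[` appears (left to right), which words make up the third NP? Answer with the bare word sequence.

The NP opening brackets appear, in order, over: "no formal heavy painting beside this committee"; "this committee"; "it"; "her"; "your hidden bridge on Dmitri"; "Dmitri". The third one spans "it".

it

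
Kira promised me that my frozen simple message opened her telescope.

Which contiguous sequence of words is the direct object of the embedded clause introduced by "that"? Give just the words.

her telescope

The verb of the embedded clause introduced by "that" is "opened"; its direct object is the NP "her telescope".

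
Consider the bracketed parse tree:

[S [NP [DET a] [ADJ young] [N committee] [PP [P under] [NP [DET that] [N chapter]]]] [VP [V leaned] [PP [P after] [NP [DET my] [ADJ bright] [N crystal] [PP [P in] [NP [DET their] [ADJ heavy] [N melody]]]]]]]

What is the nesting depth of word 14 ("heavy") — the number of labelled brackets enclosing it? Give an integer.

7

The word sits inside ADJ, which is inside NP, inside PP, inside NP, inside PP, inside VP, inside S — 7 brackets in all.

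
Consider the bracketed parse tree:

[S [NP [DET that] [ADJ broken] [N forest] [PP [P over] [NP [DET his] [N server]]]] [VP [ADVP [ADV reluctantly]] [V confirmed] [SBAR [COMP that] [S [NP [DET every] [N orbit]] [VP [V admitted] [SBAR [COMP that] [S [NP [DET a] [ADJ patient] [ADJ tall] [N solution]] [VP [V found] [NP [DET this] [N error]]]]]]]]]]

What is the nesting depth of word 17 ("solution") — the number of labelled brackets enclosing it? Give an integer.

9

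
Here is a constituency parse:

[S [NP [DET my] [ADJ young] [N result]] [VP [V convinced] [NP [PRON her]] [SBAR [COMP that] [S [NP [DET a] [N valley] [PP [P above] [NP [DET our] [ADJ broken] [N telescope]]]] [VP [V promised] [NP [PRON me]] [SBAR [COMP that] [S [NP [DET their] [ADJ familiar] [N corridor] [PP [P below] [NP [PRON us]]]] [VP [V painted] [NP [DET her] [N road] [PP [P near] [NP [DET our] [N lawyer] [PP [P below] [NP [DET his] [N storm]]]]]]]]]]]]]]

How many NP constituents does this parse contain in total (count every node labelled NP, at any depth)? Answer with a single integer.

Scanning left to right, an opening `[NP` appears at word positions 1, 5, 7, 10, 14, 16, 20, 22, 25, 28 — 10 in total.

10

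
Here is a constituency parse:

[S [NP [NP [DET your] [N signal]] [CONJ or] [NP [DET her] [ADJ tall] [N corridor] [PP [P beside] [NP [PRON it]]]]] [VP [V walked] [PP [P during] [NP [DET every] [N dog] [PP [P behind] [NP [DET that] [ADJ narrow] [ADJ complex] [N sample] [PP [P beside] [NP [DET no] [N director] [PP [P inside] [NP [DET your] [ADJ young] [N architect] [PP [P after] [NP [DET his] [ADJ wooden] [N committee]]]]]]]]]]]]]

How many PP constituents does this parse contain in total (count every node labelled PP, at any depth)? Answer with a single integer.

6

Listing each PP by its span: [PP beside it]; [PP during every dog behind that narrow complex sample beside no director inside your young architect after his wooden committee]; [PP behind that narrow complex sample beside no director inside your young architect after his wooden committee]; [PP beside no director inside your young architect after his wooden committee]; [PP inside your young architect after his wooden committee]; [PP after his wooden committee] — that makes 6.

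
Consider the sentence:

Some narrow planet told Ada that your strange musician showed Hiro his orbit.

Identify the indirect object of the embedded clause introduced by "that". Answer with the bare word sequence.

Within the embedded clause introduced by "that", the indirect object of "showed" is "Hiro".

Hiro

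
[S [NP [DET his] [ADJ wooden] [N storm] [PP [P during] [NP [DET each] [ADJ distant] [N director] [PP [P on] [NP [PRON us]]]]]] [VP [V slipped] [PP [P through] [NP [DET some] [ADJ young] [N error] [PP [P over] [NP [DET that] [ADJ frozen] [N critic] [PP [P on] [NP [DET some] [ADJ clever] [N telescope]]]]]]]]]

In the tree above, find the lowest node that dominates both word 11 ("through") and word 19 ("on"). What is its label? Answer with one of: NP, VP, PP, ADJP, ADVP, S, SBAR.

PP

Both words fall inside [PP through some young error over that frozen critic on some clever telescope] (words 11–22), and no smaller constituent contains them both. Label: PP.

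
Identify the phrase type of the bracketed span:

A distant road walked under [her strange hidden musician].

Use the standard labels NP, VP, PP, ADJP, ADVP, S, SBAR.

The bracketed span "her strange hidden musician" is headed by "musician", making it a noun phrase (NP).

NP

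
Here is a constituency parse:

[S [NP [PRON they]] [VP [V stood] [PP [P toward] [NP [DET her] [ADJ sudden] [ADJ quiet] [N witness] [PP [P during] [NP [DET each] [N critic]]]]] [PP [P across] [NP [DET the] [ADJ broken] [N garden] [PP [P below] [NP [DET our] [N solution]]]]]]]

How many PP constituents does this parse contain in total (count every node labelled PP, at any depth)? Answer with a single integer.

4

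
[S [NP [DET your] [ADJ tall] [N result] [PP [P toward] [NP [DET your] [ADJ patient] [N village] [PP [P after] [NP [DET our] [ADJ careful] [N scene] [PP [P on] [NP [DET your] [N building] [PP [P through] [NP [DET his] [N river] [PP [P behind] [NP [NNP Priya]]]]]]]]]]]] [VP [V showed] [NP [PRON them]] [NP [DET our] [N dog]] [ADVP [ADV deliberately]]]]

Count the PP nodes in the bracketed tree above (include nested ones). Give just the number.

The PP constituents are: [PP toward your patient village after our careful scene on your building through his river behind Priya]; [PP after our careful scene on your building through his river behind Priya]; [PP on your building through his river behind Priya]; [PP through his river behind Priya]; [PP behind Priya]. Total: 5.

5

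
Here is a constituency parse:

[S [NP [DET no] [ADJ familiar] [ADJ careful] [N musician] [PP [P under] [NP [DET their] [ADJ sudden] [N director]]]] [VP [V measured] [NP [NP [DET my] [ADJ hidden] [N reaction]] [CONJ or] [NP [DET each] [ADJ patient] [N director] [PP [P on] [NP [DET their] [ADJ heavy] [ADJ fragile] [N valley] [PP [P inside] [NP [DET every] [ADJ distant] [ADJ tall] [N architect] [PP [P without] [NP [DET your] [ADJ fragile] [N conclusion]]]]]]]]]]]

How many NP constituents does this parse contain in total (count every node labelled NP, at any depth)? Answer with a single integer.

8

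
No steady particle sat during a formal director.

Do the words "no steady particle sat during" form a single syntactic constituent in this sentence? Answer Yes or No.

The smallest constituent containing the whole sequence is the clause [S no steady particle sat during a formal director], but the sequence is only part of it — it straddles the boundary between noun phrase "no steady particle" and verb phrase "sat during a formal director".

No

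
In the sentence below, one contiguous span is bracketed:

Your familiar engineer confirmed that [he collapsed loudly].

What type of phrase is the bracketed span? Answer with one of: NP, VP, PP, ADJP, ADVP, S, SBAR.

S

"collapsed" is the head of the bracketed span, so the span is a clause: S.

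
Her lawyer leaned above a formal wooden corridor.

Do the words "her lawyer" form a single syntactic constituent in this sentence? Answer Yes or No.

Yes

"her lawyer" is exactly the noun phrase [NP her lawyer], a complete constituent.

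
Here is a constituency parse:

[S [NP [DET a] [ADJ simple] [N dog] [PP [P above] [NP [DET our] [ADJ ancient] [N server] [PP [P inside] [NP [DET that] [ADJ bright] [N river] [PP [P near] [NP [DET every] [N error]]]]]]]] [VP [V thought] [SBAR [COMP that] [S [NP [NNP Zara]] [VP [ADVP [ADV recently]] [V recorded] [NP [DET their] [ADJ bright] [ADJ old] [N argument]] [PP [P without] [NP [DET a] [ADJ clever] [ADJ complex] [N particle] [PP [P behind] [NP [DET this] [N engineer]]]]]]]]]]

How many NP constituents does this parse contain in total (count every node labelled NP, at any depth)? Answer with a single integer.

8

Listing each NP by its span: [NP a simple dog above our ancient server inside that bright river near every error]; [NP our ancient server inside that bright river near every error]; [NP that bright river near every error]; [NP every error]; [NP Zara]; [NP their bright old argument] … — that makes 8.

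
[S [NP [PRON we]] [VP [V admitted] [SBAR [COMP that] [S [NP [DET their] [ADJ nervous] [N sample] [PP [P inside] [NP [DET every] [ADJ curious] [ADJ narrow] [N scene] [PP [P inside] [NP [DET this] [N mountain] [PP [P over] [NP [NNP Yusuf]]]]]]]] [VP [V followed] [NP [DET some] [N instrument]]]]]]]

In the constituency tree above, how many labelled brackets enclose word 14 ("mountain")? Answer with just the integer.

The word sits inside N, which is inside NP, inside PP, inside NP, inside PP, inside NP, inside S, inside SBAR, inside VP, inside S — 10 brackets in all.

10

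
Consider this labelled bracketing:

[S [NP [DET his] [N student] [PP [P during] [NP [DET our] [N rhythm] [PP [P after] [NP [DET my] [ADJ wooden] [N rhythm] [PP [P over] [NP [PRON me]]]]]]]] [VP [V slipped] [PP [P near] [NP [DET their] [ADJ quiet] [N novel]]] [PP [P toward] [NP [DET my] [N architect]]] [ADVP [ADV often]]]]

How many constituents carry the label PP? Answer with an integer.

5

Scanning left to right, an opening `[PP` appears at word positions 3, 6, 10, 13, 17 — 5 in total.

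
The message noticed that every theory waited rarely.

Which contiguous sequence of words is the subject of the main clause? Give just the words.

The subject of the main clause is the NP immediately before the verb "noticed": "the message".

the message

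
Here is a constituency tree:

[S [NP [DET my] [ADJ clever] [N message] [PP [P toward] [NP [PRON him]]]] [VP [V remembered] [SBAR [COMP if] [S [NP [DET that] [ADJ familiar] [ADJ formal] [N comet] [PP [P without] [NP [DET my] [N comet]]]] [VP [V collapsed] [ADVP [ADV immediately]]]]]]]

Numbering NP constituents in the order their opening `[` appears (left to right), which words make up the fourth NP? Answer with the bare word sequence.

my comet

The NP opening brackets appear, in order, over: "my clever message toward him"; "him"; "that familiar formal comet without my comet"; "my comet". The fourth one spans "my comet".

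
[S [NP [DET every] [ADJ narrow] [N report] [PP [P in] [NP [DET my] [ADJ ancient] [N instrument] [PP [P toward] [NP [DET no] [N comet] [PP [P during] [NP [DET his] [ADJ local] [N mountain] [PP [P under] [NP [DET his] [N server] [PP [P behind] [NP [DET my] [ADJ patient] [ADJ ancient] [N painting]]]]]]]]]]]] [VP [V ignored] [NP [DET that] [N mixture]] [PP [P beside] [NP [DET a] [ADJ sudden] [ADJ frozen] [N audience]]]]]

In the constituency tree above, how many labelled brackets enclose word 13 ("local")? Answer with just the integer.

Path from the root down to the word: S → NP → PP → NP → PP → NP → PP → NP → ADJ. That is 9 enclosing brackets.

9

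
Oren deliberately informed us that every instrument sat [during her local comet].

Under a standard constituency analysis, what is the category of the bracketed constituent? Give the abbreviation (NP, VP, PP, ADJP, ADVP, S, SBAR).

PP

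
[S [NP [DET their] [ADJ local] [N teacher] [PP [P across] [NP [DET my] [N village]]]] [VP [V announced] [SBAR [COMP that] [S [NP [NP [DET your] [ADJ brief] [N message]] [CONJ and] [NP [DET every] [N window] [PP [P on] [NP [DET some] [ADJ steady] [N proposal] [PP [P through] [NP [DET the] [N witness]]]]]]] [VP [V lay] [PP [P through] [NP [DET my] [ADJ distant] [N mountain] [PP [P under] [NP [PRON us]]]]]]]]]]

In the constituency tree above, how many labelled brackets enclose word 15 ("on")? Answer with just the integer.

Counting open brackets not yet closed at "on": [S [VP [SBAR [S [NP [NP [PP [P = 8.

8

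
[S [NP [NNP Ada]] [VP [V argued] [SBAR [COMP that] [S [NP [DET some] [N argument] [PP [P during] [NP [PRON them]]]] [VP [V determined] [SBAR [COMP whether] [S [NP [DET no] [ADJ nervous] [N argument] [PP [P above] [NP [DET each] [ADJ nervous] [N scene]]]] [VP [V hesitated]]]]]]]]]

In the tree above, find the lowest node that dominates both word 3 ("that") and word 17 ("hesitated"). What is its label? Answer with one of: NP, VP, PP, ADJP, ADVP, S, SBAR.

SBAR

Word 3 lies under S → VP → SBAR → COMP; word 17 lies under S → VP → SBAR → S → VP → SBAR → S → VP → V. The lowest shared node is the SBAR.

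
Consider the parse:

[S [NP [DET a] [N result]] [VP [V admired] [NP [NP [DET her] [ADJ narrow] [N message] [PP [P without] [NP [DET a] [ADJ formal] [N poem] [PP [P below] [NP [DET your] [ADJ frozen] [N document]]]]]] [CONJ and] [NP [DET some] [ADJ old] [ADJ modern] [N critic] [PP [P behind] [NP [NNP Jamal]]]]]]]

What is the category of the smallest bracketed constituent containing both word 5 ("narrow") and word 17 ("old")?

Both words fall inside [NP her narrow message without a formal poem below your frozen document and some old modern critic behind Jamal] (words 4–21), and no smaller constituent contains them both. Label: NP.

NP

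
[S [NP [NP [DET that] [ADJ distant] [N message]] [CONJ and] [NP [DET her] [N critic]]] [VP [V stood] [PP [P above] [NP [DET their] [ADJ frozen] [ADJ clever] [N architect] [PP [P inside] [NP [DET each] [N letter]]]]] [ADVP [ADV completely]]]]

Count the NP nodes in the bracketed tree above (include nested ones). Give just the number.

5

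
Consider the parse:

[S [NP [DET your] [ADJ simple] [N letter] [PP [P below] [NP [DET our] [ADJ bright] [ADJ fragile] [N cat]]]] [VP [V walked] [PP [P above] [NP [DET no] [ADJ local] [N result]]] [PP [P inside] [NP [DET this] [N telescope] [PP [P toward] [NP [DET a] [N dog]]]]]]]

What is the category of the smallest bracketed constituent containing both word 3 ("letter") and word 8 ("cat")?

NP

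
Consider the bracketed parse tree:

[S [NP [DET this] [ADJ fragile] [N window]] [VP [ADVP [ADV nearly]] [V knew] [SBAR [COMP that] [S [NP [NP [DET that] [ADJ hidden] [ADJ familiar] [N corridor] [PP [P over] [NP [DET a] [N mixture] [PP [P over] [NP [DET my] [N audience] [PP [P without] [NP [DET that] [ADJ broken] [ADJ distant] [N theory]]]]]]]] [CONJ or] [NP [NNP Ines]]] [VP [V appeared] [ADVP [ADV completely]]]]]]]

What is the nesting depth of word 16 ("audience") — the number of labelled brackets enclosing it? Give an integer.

11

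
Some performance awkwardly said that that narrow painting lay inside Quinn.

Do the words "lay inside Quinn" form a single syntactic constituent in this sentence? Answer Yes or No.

"lay inside Quinn" is exactly the verb phrase [VP lay inside Quinn], a complete constituent.

Yes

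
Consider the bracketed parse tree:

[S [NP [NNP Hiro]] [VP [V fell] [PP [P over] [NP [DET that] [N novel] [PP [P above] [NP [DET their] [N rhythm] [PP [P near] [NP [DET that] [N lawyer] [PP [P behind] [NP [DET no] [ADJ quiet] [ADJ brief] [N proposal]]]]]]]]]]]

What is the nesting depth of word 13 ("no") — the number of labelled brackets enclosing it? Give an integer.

Path from the root down to the word: S → VP → PP → NP → PP → NP → PP → NP → PP → NP → DET. That is 11 enclosing brackets.

11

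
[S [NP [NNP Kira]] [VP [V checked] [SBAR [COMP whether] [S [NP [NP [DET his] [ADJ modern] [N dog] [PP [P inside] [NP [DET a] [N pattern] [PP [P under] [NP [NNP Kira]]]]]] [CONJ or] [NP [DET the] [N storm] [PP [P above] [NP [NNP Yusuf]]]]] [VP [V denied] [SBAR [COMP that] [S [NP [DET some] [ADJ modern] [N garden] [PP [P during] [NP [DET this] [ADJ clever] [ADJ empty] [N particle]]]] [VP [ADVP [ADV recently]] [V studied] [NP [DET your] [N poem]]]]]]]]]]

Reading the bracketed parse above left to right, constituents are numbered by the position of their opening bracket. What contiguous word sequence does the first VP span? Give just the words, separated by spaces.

checked whether his modern dog inside a pattern under Kira or the storm above Yusuf denied that some modern garden during this clever empty particle recently studied your poem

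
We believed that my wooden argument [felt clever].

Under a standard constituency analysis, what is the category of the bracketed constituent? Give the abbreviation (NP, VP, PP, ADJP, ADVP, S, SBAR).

VP

The bracketed span "felt clever" is headed by "felt", making it a verb phrase (VP).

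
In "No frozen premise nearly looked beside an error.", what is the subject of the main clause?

no frozen premise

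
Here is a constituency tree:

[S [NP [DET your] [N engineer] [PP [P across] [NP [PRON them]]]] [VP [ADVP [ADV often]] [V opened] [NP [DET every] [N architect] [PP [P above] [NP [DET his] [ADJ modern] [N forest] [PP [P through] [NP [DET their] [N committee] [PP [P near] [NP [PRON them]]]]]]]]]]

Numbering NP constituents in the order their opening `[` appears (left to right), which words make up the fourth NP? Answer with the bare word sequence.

his modern forest through their committee near them

The NP opening brackets appear, in order, over: "your engineer across them"; "them"; "every architect above his modern forest through their committee near them"; "his modern forest through their committee near them"; "their committee near them"; "them". The fourth one spans "his modern forest through their committee near them".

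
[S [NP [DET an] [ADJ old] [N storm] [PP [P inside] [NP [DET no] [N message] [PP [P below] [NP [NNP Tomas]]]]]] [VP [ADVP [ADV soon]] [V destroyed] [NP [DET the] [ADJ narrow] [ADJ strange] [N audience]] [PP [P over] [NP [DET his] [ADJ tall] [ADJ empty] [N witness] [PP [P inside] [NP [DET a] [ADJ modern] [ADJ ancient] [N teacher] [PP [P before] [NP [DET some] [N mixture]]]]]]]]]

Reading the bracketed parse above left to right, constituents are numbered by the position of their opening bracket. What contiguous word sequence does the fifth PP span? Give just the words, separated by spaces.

before some mixture

Opening `[PP` markers occur at word positions 4, 7, 15, 20, 25; the fifth of these opens the constituent [PP before some mixture].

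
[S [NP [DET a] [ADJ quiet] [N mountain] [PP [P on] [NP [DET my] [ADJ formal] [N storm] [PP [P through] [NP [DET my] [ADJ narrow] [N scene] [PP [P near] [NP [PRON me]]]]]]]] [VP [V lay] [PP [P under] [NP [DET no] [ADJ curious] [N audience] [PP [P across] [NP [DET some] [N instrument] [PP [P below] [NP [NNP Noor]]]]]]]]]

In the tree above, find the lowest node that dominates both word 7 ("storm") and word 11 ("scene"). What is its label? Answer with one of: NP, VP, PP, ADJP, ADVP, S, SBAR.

The smallest bracket enclosing both words is [NP my formal storm through my narrow scene near me], so the label is NP.

NP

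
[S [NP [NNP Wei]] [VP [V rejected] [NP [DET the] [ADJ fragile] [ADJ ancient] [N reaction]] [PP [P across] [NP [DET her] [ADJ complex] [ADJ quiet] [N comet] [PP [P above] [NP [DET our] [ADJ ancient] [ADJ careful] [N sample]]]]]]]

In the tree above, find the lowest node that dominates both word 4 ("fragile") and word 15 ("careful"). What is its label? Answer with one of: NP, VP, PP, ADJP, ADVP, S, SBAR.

VP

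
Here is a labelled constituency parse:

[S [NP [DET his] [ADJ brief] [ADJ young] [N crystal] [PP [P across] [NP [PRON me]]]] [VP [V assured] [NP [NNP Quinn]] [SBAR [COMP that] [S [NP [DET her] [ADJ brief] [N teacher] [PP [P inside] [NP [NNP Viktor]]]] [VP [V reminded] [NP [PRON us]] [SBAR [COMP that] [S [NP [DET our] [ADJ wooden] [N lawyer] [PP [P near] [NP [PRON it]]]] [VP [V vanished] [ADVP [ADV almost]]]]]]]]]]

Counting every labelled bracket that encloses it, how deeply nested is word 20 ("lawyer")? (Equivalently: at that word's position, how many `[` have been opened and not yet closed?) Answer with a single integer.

Counting open brackets not yet closed at "lawyer": [S [VP [SBAR [S [VP [SBAR [S [NP [N = 9.

9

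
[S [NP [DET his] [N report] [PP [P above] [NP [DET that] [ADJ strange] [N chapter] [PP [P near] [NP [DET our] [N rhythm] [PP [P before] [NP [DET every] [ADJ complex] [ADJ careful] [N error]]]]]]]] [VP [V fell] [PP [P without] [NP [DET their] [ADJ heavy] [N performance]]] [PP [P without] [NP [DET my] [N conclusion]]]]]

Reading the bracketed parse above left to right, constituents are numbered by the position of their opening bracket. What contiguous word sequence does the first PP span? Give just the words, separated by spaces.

In left-to-right order the PP constituents are "above that strange chapter near our rhythm before every complex careful error"; "near our rhythm before every complex careful error"; "before every complex careful error"; "without their heavy performance"; "without my conclusion". Number 1 is "above that strange chapter near our rhythm before every complex careful error".

above that strange chapter near our rhythm before every complex careful error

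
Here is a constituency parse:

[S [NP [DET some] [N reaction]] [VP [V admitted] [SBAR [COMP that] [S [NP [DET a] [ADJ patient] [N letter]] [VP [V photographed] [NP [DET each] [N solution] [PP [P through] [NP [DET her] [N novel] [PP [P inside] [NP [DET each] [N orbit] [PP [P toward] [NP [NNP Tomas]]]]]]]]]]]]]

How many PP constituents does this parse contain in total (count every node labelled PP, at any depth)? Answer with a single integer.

The PP constituents are: [PP through her novel inside each orbit toward Tomas]; [PP inside each orbit toward Tomas]; [PP toward Tomas]. Total: 3.

3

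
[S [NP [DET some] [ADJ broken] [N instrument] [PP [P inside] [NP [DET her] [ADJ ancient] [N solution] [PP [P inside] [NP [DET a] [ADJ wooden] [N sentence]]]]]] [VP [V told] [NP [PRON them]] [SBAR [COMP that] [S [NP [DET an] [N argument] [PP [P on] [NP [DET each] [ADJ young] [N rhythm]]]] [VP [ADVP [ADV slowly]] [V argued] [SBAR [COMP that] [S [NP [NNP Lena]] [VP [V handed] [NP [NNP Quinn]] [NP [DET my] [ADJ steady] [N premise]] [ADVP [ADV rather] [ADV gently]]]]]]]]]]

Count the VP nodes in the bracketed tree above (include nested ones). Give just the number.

The VP constituents are: [VP told them that an argument on each young rhythm slowly argued that Lena handed Quinn my steady premise rather gently]; [VP slowly argued that Lena handed Quinn my steady premise rather gently]; [VP handed Quinn my steady premise rather gently]. Total: 3.

3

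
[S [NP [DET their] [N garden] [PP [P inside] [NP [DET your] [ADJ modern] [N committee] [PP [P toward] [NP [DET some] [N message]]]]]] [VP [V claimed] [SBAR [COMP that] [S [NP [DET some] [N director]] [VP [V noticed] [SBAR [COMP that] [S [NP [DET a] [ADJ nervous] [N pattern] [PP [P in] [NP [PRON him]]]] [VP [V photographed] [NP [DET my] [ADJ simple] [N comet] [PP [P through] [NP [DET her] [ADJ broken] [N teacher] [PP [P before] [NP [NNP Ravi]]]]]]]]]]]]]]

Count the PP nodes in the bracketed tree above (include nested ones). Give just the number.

5

Scanning left to right, an opening `[PP` appears at word positions 3, 7, 19, 25, 29 — 5 in total.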